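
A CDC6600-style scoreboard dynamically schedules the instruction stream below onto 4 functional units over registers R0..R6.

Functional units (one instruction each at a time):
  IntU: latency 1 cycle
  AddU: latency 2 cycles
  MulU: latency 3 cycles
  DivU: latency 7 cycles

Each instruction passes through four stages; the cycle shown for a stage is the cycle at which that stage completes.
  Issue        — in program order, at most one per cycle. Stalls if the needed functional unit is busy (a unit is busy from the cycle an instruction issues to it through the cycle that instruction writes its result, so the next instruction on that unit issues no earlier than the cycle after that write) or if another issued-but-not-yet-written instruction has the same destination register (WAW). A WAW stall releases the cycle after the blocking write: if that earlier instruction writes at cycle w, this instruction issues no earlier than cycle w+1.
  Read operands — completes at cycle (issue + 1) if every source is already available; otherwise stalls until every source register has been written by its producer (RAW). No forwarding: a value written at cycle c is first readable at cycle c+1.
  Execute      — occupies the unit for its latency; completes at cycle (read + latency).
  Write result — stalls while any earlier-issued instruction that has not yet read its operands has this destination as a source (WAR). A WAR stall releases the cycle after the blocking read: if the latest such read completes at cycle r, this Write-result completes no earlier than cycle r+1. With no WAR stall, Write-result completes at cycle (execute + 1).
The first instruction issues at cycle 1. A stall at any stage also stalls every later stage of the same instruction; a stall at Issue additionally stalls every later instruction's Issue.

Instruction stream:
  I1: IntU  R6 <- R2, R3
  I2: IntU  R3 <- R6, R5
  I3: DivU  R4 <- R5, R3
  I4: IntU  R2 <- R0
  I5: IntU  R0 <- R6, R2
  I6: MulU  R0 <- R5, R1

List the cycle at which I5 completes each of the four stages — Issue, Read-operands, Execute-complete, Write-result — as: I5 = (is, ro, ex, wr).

I5 = (13, 14, 15, 16)

[I1] 1/2/3/4
[I2] 5/6/7/8  (struct: IntU busy until I1 writes@4)
[I3] 6/9/16/17  (RAW R3: wait I2 write@8)
[I4] 9/10/11/12  (struct: IntU busy until I2 writes@8)
[I5] 13/14/15/16  (struct: IntU busy until I4 writes@12)
[I6] 17/18/21/22  (WAW R0: wait I5 write@16)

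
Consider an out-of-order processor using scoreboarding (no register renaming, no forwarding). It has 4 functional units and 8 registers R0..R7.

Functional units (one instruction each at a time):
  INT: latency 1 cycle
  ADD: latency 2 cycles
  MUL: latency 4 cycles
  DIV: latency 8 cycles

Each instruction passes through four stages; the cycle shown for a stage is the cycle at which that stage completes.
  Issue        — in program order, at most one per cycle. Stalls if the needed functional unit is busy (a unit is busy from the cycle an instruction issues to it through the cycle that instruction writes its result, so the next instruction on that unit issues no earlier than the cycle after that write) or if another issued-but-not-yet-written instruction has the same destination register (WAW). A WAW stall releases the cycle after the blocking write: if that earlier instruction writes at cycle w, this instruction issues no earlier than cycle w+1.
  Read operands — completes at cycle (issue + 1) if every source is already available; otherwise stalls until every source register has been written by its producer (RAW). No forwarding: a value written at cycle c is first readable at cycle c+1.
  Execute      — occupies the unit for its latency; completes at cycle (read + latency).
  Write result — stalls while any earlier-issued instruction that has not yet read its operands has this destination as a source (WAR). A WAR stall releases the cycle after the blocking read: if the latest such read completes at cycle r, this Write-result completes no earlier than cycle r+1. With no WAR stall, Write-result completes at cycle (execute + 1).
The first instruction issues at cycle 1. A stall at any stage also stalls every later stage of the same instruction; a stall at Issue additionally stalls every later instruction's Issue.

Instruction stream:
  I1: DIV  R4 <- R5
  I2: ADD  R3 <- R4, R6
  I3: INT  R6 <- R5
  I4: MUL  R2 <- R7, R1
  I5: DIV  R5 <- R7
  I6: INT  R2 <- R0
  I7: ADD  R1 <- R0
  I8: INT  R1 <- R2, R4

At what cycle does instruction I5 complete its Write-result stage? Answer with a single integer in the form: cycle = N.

cycle = 22

cycle 1: issue I1 (DIV)
cycle 2: I1 read-ops; issue I2 (ADD)
cycle 3: issue I3 (INT)
cycle 4: I3 read-ops; issue I4 (MUL)
cycle 5: I3 finished on INT; I4 read-ops
cycle 9: I4 finished on MUL
cycle 10: I1 finished on DIV; I4→R2
cycle 11: I1→R4
cycle 12: I2 read-ops; issue I5 (DIV)
cycle 13: I3→R6; I5 read-ops
cycle 14: I2 finished on ADD; issue I6 (INT)
cycle 15: I2→R3; I6 read-ops
cycle 16: I6 finished on INT; issue I7 (ADD)
cycle 17: I6→R2; I7 read-ops
cycle 19: I7 finished on ADD
cycle 20: I7→R1
cycle 21: I5 finished on DIV; issue I8 (INT)
cycle 22: I5→R5; I8 read-ops
cycle 23: I8 finished on INT
cycle 24: I8→R1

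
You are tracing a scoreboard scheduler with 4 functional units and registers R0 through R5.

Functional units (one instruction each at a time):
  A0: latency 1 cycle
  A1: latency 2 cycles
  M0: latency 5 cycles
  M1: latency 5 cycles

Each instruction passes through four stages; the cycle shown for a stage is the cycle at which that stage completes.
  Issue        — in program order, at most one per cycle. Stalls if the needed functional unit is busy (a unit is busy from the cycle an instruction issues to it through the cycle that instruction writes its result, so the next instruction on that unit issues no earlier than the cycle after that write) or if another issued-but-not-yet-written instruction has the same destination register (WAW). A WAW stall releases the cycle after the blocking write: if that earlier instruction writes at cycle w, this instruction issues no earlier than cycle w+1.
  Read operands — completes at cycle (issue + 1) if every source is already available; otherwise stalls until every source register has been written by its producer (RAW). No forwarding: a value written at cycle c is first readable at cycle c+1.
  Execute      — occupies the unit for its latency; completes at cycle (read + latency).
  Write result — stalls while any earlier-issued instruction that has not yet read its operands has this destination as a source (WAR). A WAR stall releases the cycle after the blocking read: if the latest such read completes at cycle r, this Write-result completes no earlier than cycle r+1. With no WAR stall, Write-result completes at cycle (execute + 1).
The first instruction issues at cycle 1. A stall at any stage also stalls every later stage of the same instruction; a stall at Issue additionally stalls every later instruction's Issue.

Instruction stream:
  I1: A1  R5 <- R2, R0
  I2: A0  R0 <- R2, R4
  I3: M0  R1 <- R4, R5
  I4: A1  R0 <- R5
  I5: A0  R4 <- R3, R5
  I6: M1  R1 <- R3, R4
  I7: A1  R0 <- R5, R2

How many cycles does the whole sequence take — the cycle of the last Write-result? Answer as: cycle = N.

[1] I1→A1
[2] I1 RO, I2→A0
[3] I2 RO, I3→M0
[4] I1 EX, I2 EX
[5] I1 WR R5, I2 WR R0
[6] I3 RO, I4→A1
[7] I4 RO, I5→A0
[8] I5 RO
[9] I4 EX, I5 EX
[10] I4 WR R0, I5 WR R4
[11] I3 EX
[12] I3 WR R1
[13] I6→M1
[14] I6 RO, I7→A1
[15] I7 RO
[17] I7 EX
[18] I7 WR R0
[19] I6 EX
[20] I6 WR R1

cycle = 20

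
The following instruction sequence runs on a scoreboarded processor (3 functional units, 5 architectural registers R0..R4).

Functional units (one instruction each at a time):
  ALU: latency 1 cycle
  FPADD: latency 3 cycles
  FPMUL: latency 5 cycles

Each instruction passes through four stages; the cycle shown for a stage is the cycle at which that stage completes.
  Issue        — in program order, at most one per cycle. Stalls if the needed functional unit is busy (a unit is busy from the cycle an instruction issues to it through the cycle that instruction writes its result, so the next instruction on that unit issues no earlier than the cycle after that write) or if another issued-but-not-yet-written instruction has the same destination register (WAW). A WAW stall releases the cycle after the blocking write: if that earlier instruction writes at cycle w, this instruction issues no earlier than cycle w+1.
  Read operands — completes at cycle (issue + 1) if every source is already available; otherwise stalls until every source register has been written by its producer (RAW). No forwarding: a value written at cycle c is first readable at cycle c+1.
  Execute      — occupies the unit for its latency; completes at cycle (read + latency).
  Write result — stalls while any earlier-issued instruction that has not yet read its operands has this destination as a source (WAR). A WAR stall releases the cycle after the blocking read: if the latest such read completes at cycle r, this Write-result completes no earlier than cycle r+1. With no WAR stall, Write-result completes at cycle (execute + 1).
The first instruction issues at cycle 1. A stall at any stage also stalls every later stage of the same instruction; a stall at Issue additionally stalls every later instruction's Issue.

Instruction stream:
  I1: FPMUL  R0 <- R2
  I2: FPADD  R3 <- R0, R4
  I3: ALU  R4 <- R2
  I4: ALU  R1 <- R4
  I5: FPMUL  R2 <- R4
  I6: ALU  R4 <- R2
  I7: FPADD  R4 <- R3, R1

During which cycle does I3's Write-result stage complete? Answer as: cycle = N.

t=1  I1→FPMUL
t=2  I1 RO; I2→FPADD
t=3  I3→ALU
t=4  I3 RO
t=5  I3 EX
t=7  I1 EX
t=8  I1 WR R0
t=9  I2 RO
t=10  I3 WR R4
t=11  I4→ALU
t=12  I2 EX; I4 RO; I5→FPMUL
t=13  I2 WR R3; I4 EX; I5 RO
t=14  I4 WR R1
t=15  I6→ALU
t=18  I5 EX
t=19  I5 WR R2
t=20  I6 RO
t=21  I6 EX
t=22  I6 WR R4
t=23  I7→FPADD
t=24  I7 RO
t=27  I7 EX
t=28  I7 WR R4

cycle = 10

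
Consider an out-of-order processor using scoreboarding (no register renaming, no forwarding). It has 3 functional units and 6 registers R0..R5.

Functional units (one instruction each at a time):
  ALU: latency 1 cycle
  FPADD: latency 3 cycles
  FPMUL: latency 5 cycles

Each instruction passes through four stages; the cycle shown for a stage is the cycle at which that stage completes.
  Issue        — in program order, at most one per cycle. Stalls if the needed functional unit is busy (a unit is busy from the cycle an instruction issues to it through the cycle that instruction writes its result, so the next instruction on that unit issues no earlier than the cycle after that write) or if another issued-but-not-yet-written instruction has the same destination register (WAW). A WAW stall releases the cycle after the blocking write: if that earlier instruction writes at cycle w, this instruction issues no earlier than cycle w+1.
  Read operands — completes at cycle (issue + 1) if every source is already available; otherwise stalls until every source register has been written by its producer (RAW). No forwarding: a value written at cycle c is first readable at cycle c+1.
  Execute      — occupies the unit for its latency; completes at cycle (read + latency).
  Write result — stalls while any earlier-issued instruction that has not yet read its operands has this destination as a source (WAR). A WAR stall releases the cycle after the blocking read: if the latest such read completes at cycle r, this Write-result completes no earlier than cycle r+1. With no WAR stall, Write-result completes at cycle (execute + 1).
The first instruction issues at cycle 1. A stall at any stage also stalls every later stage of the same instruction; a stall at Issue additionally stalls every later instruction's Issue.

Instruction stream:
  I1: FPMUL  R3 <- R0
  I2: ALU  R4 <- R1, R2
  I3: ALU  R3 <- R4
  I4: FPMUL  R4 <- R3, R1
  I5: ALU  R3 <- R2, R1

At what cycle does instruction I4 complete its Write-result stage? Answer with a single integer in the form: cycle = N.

cycle = 19

I1 -> (1, 2, 7, 8)
I2 -> (2, 3, 4, 5)
I3 -> (9, 10, 11, 12)  // WAW R3: wait I1 write@8
I4 -> (10, 13, 18, 19)  // RAW R3: wait I3 write@12
I5 -> (13, 14, 15, 16)  // struct: ALU busy until I3 writes@12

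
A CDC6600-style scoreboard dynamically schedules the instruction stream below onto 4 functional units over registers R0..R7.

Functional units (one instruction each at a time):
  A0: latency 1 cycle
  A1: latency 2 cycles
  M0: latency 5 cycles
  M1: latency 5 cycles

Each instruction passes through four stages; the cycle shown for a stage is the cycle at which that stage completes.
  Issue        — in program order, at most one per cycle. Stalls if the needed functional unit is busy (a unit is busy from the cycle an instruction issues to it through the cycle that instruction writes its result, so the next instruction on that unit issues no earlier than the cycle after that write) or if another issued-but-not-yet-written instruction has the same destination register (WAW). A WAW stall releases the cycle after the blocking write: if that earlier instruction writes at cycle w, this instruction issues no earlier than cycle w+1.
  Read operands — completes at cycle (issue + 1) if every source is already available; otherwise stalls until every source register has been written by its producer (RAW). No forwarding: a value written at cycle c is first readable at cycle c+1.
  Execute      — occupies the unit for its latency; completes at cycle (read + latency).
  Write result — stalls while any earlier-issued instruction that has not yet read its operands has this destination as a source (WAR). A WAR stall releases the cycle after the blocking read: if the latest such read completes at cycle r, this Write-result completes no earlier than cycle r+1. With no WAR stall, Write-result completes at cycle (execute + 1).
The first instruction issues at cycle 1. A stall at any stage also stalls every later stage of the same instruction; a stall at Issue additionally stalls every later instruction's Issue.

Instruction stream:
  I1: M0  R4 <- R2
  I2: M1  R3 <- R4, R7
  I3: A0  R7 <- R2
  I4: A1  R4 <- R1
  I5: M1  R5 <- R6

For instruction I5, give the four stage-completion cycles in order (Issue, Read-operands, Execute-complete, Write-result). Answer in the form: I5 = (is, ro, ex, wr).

cycle 1: issue I1 (M0)
cycle 2: I1 read-ops · issue I2 (M1)
cycle 3: issue I3 (A0)
cycle 4: I3 read-ops
cycle 5: I3 finished on A0
cycle 7: I1 finished on M0
cycle 8: I1→R4
cycle 9: I2 read-ops · issue I4 (A1)
cycle 10: I3→R7 · I4 read-ops
cycle 12: I4 finished on A1
cycle 13: I4→R4
cycle 14: I2 finished on M1
cycle 15: I2→R3
cycle 16: issue I5 (M1)
cycle 17: I5 read-ops
cycle 22: I5 finished on M1
cycle 23: I5→R5

I5 = (16, 17, 22, 23)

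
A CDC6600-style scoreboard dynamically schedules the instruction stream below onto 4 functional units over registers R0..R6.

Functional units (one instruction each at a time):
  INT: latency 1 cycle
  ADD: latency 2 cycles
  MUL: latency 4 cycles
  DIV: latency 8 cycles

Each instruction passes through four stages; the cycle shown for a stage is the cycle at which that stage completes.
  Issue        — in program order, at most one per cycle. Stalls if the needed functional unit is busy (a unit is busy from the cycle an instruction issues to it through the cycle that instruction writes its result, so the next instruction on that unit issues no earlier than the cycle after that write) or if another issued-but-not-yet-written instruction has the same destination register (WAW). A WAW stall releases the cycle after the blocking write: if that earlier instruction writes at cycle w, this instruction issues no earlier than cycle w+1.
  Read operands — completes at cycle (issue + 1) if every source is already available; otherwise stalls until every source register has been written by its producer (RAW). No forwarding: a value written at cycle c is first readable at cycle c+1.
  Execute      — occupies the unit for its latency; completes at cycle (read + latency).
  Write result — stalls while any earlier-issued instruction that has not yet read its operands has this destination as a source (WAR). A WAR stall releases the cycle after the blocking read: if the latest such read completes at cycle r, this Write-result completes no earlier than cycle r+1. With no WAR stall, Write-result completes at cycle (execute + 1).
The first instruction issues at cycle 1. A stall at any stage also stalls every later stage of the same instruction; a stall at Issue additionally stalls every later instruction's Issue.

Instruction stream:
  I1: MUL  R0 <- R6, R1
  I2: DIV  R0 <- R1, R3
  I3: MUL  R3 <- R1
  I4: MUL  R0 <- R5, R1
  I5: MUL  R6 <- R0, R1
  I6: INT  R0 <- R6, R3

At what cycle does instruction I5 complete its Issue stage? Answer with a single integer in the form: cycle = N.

cycle 1: I1 issues→MUL
cycle 2: I1 reads
cycle 6: I1 exec-done
cycle 7: I1 writes R0
cycle 8: I2 issues→DIV
cycle 9: I2 reads, I3 issues→MUL
cycle 10: I3 reads
cycle 14: I3 exec-done
cycle 15: I3 writes R3
cycle 17: I2 exec-done
cycle 18: I2 writes R0
cycle 19: I4 issues→MUL
cycle 20: I4 reads
cycle 24: I4 exec-done
cycle 25: I4 writes R0
cycle 26: I5 issues→MUL
cycle 27: I5 reads, I6 issues→INT
cycle 31: I5 exec-done
cycle 32: I5 writes R6
cycle 33: I6 reads
cycle 34: I6 exec-done
cycle 35: I6 writes R0

cycle = 26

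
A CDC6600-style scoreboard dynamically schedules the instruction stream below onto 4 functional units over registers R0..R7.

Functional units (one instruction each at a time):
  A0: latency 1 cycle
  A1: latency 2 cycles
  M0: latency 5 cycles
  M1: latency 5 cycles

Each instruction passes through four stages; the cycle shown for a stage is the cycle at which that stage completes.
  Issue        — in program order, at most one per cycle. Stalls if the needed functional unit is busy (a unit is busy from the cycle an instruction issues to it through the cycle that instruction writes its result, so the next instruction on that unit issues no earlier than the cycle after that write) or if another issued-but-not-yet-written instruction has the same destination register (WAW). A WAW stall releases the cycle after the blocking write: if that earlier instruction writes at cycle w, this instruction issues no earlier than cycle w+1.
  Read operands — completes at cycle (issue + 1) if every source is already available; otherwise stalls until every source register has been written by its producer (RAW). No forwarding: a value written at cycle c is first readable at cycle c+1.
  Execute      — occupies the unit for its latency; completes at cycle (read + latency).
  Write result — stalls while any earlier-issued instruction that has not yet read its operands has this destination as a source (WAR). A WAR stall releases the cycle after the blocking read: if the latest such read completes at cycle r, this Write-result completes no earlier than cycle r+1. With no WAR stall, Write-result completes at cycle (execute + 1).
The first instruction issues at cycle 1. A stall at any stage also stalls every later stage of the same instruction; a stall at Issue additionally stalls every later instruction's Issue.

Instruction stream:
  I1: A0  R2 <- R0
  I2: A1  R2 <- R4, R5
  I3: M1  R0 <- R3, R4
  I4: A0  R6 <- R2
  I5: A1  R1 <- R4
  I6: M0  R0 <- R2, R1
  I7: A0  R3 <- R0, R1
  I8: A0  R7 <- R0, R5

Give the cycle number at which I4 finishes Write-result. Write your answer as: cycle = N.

cycle = 12

  I1 | 1 | 2 | 3 | 4
  I2 | 5 | 6 | 8 | 9   WAW R2: wait I1 write@4
  I3 | 6 | 7 | 12 | 13
  I4 | 7 | 10 | 11 | 12   RAW R2: wait I2 write@9
  I5 | 10 | 11 | 13 | 14   struct: A1 busy until I2 writes@9
  I6 | 14 | 15 | 20 | 21   WAW R0: wait I3 write@13
  I7 | 15 | 22 | 23 | 24   RAW R0: wait I6 write@21
  I8 | 25 | 26 | 27 | 28   struct: A0 busy until I7 writes@24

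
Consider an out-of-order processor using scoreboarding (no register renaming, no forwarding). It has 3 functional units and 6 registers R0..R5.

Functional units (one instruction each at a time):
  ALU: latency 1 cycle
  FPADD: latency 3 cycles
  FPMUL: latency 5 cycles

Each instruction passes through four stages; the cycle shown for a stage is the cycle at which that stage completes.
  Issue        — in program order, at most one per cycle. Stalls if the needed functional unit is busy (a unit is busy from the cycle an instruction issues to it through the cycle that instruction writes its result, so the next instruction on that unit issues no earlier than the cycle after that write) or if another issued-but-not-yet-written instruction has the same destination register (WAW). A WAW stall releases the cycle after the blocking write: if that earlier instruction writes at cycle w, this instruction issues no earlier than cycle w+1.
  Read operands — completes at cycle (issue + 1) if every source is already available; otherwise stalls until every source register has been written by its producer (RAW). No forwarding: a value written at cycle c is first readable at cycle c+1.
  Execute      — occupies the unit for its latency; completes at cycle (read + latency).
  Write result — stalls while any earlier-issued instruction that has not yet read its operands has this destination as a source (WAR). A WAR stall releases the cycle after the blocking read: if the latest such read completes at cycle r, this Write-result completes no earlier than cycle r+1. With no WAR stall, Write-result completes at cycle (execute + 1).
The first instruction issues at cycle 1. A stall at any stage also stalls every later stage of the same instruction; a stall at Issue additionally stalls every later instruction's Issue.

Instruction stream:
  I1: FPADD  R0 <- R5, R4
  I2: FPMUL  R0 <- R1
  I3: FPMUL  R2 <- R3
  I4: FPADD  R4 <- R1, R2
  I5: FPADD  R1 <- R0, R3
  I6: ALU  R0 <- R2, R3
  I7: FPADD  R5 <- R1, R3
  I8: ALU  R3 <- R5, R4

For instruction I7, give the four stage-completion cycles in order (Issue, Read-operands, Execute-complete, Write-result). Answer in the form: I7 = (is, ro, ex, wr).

I7 = (34, 35, 38, 39)

1) issue 1, read 2, done 5, write 6
2) issue 7, read 8, done 13, write 14  <WAW R0: wait I1 write@6>
3) issue 15, read 16, done 21, write 22  <struct: FPMUL busy until I2 writes@14>
4) issue 16, read 23, done 26, write 27  <RAW R2: wait I3 write@22>
5) issue 28, read 29, done 32, write 33  <struct: FPADD busy until I4 writes@27>
6) issue 29, read 30, done 31, write 32
7) issue 34, read 35, done 38, write 39  <struct: FPADD busy until I5 writes@33>
8) issue 35, read 40, done 41, write 42  <RAW R5: wait I7 write@39>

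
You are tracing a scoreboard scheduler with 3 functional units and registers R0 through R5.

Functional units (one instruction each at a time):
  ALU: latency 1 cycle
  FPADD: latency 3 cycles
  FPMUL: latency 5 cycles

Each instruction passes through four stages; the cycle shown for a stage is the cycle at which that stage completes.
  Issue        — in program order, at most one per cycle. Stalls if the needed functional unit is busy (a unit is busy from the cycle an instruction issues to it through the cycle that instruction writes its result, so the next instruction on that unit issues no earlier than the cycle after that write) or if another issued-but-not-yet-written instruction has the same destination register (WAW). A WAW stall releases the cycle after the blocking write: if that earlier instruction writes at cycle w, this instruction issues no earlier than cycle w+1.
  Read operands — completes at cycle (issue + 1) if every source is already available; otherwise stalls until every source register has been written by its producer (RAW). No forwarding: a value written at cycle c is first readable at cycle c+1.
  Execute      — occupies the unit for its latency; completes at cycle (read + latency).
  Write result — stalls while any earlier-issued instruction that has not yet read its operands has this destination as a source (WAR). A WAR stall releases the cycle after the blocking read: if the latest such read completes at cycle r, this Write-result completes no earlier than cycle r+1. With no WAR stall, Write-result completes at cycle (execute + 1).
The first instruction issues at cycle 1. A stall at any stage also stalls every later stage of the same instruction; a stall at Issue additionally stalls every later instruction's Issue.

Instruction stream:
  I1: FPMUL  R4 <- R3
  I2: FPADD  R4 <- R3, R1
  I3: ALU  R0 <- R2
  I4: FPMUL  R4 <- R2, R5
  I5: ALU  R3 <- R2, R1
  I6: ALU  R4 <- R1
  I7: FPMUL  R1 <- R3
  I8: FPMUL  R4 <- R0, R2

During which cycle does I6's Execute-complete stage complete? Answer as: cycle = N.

I1 -> (1, 2, 7, 8)
I2 -> (9, 10, 13, 14)  // WAW R4: wait I1 write@8
I3 -> (10, 11, 12, 13)
I4 -> (15, 16, 21, 22)  // WAW R4: wait I2 write@14
I5 -> (16, 17, 18, 19)
I6 -> (23, 24, 25, 26)  // WAW R4: wait I4 write@22
I7 -> (24, 25, 30, 31)
I8 -> (32, 33, 38, 39)  // struct: FPMUL busy until I7 writes@31

cycle = 25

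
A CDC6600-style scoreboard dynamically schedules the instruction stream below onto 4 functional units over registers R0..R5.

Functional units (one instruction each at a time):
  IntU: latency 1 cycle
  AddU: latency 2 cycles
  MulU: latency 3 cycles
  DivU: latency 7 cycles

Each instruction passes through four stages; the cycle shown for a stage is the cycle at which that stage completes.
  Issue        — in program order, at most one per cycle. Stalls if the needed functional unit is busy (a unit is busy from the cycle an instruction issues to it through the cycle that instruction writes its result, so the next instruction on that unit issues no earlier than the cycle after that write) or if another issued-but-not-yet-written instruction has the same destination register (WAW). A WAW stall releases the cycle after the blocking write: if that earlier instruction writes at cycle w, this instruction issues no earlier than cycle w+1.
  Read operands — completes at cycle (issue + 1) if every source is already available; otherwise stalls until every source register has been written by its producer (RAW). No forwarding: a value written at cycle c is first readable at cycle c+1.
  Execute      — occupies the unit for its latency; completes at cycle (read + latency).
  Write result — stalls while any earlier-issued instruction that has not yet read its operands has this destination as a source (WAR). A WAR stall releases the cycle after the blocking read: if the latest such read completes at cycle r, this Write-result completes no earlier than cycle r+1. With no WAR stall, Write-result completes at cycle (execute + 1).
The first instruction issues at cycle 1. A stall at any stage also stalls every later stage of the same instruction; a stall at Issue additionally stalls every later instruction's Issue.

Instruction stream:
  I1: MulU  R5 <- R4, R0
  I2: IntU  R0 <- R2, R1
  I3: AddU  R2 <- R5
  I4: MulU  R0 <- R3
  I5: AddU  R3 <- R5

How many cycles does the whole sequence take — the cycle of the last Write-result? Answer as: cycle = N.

1) issue 1, read 2, done 5, write 6
2) issue 2, read 3, done 4, write 5
3) issue 3, read 7, done 9, write 10  <RAW R5: wait I1 write@6>
4) issue 7, read 8, done 11, write 12  <struct: MulU busy until I1 writes@6>
5) issue 11, read 12, done 14, write 15  <struct: AddU busy until I3 writes@10>

cycle = 15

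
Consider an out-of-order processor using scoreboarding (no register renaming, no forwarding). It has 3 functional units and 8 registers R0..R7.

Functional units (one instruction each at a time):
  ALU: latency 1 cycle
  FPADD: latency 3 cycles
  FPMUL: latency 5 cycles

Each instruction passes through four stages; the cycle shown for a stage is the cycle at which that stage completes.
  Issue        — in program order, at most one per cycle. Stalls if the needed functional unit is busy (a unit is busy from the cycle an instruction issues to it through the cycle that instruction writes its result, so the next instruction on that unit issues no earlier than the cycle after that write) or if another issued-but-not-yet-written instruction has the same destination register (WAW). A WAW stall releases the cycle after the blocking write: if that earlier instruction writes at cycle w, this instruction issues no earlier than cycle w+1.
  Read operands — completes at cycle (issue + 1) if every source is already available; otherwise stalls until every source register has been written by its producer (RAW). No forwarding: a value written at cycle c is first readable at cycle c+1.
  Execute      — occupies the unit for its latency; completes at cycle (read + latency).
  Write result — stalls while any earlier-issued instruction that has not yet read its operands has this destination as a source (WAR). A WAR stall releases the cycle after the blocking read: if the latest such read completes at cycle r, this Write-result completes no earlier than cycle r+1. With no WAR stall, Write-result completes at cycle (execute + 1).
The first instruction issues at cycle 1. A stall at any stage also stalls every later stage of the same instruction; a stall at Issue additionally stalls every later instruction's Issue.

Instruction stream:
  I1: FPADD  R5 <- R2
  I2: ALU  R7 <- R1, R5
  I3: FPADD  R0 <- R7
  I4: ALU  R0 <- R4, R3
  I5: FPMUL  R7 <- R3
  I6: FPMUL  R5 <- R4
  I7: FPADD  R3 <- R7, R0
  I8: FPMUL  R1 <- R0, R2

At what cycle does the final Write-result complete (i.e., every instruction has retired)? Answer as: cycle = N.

cycle = 39

[I1] 1/2/5/6
[I2] 2/7/8/9  (RAW R5: wait I1 write@6)
[I3] 7/10/13/14  (struct: FPADD busy until I1 writes@6; RAW R7: wait I2 write@9)
[I4] 15/16/17/18  (WAW R0: wait I3 write@14)
[I5] 16/17/22/23
[I6] 24/25/30/31  (struct: FPMUL busy until I5 writes@23)
[I7] 25/26/29/30
[I8] 32/33/38/39  (struct: FPMUL busy until I6 writes@31)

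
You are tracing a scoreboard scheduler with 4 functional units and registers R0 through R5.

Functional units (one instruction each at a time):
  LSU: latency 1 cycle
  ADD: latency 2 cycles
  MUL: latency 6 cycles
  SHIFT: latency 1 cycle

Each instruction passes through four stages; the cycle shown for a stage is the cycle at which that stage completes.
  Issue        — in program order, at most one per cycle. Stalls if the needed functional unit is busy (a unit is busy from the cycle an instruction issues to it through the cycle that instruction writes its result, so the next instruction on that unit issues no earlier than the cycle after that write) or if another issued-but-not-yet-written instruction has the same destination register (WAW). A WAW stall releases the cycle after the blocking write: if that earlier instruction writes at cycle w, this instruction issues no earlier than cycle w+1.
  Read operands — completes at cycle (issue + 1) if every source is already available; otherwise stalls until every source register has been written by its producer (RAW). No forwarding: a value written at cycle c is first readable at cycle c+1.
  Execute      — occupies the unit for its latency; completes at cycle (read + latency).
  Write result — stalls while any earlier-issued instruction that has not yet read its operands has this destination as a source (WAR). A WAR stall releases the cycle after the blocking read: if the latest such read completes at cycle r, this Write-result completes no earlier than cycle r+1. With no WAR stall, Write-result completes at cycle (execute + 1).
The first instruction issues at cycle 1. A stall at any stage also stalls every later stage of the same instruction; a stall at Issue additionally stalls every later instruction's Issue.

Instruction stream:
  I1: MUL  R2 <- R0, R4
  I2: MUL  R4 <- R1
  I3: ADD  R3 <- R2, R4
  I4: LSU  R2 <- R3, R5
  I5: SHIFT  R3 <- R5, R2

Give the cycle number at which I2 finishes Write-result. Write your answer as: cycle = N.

cycle = 18

I1  is:1  ro:2  ex:8  wr:9
I2  is:10  ro:11  ex:17  wr:18  — struct: MUL busy until I1 writes@9
I3  is:11  ro:19  ex:21  wr:22  — RAW R4: wait I2 write@18
I4  is:12  ro:23  ex:24  wr:25  — RAW R3: wait I3 write@22
I5  is:23  ro:26  ex:27  wr:28  — WAW R3: wait I3 write@22, RAW R2: wait I4 write@25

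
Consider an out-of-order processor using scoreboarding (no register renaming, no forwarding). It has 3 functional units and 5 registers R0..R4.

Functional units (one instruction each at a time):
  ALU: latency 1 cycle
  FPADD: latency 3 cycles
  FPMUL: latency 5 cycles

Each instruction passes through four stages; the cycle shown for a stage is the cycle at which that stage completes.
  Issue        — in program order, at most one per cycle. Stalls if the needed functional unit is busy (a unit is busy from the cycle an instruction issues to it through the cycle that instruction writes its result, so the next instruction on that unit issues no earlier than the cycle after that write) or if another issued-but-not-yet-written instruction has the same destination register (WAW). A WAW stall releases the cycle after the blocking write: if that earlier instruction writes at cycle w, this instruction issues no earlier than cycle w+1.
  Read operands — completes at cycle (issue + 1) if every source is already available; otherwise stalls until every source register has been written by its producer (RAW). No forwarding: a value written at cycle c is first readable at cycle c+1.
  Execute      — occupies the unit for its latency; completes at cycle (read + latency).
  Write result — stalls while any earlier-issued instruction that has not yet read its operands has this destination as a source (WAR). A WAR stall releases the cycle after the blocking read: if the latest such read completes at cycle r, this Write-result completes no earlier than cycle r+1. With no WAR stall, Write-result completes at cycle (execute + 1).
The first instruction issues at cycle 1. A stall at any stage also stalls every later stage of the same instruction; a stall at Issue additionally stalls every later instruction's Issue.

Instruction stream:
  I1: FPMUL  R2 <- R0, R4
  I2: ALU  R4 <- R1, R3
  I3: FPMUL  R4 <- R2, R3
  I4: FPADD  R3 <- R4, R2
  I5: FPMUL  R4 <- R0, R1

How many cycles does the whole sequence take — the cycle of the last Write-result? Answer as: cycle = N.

[1] I1→FPMUL
[2] I1 RO | I2→ALU
[3] I2 RO
[4] I2 EX
[5] I2 WR R4
[7] I1 EX
[8] I1 WR R2
[9] I3→FPMUL
[10] I3 RO | I4→FPADD
[15] I3 EX
[16] I3 WR R4
[17] I4 RO | I5→FPMUL
[18] I5 RO
[20] I4 EX
[21] I4 WR R3
[23] I5 EX
[24] I5 WR R4

cycle = 24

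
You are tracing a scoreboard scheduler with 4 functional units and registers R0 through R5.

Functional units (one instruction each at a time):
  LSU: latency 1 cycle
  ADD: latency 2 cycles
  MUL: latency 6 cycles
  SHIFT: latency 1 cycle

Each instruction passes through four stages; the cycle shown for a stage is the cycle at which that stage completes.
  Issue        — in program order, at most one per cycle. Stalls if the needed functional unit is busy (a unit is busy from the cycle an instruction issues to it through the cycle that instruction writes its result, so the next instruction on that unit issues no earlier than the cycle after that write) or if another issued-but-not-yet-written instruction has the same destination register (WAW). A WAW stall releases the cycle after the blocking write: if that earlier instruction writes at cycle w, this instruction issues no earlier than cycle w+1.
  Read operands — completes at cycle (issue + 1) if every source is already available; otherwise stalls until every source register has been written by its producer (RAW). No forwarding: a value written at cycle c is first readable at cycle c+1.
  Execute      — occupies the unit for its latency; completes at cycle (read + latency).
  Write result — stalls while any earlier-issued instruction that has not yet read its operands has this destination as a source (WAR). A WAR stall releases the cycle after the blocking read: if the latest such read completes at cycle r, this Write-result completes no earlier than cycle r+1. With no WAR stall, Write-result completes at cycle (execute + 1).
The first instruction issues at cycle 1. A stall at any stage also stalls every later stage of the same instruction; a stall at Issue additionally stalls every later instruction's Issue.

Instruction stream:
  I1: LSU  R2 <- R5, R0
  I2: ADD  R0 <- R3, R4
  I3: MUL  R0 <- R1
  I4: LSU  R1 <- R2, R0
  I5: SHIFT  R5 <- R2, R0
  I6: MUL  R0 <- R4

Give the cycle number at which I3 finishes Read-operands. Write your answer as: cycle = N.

I1  is:1  ro:2  ex:3  wr:4
I2  is:2  ro:3  ex:5  wr:6
I3  is:7  ro:8  ex:14  wr:15  — WAW R0: wait I2 write@6
I4  is:8  ro:16  ex:17  wr:18  — RAW R0: wait I3 write@15
I5  is:9  ro:16  ex:17  wr:18  — RAW R0: wait I3 write@15
I6  is:16  ro:17  ex:23  wr:24  — struct: MUL busy until I3 writes@15

cycle = 8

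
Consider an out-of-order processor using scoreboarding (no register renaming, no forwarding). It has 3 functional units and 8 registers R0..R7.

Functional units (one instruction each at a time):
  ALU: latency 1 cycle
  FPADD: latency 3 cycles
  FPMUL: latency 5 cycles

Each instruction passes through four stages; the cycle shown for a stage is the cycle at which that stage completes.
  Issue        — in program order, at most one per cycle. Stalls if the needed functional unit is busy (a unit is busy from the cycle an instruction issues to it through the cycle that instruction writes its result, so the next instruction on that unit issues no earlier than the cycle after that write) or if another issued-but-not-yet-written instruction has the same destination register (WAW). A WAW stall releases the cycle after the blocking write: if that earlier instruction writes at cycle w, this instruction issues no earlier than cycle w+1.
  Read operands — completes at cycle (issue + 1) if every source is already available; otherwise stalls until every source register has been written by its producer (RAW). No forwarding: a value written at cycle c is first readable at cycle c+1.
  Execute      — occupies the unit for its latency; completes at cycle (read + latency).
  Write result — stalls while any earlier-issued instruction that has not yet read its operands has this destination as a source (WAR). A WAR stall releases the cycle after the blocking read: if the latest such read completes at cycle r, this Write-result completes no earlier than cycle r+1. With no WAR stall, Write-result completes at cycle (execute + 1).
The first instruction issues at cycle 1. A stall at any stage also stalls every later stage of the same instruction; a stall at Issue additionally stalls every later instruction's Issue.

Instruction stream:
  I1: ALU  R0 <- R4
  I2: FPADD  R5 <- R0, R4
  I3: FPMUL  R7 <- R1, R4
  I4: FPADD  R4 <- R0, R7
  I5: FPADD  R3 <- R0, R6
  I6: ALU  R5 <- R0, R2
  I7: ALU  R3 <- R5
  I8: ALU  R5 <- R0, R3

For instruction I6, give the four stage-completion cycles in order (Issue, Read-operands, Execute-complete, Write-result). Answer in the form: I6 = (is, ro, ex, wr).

I6 = (17, 18, 19, 20)

c1: issue I1 (ALU)
c2: I1 read-ops; issue I2 (FPADD)
c3: I1 finished on ALU; issue I3 (FPMUL)
c4: I1→R0; I3 read-ops
c5: I2 read-ops
c8: I2 finished on FPADD
c9: I2→R5; I3 finished on FPMUL
c10: I3→R7; issue I4 (FPADD)
c11: I4 read-ops
c14: I4 finished on FPADD
c15: I4→R4
c16: issue I5 (FPADD)
c17: I5 read-ops; issue I6 (ALU)
c18: I6 read-ops
c19: I6 finished on ALU
c20: I5 finished on FPADD; I6→R5
c21: I5→R3
c22: issue I7 (ALU)
c23: I7 read-ops
c24: I7 finished on ALU
c25: I7→R3
c26: issue I8 (ALU)
c27: I8 read-ops
c28: I8 finished on ALU
c29: I8→R5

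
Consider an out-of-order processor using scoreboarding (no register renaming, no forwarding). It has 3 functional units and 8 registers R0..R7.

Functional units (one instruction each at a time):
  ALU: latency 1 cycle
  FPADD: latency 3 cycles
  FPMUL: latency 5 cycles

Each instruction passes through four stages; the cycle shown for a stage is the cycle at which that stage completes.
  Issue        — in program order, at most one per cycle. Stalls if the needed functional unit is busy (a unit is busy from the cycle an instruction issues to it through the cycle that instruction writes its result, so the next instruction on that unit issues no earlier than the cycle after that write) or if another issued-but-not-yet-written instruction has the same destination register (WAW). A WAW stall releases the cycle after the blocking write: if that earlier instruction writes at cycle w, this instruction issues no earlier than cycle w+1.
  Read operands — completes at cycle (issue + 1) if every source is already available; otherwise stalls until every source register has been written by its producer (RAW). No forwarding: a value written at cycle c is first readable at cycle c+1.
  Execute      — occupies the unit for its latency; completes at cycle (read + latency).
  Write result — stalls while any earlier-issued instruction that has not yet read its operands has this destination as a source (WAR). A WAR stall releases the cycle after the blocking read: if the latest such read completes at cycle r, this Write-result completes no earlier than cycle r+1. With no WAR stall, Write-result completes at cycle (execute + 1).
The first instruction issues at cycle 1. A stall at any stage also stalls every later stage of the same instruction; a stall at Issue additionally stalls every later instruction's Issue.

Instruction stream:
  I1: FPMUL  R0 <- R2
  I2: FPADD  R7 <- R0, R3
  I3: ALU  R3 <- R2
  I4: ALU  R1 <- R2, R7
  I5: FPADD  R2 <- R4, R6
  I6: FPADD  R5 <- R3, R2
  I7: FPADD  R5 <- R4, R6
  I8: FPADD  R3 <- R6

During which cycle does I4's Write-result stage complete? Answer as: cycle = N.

  I1 | 1 | 2 | 7 | 8
  I2 | 2 | 9 | 12 | 13   RAW R0: wait I1 write@8
  I3 | 3 | 4 | 5 | 10   WAR R3: wait I2 read@9
  I4 | 11 | 14 | 15 | 16   struct: ALU busy until I3 writes@10 · RAW R7: wait I2 write@13
  I5 | 14 | 15 | 18 | 19   struct: FPADD busy until I2 writes@13
  I6 | 20 | 21 | 24 | 25   struct: FPADD busy until I5 writes@19
  I7 | 26 | 27 | 30 | 31   struct: FPADD busy until I6 writes@25
  I8 | 32 | 33 | 36 | 37   struct: FPADD busy until I7 writes@31

cycle = 16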